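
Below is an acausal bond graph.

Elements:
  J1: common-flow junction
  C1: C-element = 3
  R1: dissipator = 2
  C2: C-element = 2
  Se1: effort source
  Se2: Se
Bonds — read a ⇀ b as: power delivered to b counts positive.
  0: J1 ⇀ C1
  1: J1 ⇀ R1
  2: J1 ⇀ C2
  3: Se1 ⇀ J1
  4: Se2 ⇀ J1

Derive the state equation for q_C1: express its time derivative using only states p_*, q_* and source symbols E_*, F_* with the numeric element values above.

b3 stroke→J1  (Se1 (Se) sets effort on bond)
b4 stroke→J1  (source Se2 imposes e)
b0 stroke→J1  (C1 outputs effort q/C1)
b2 stroke→J1  (C2 integral (e out))
b1 stroke→R1  (closing 1-jn rule on J1)

dq_C1/dt = E_Se1/2 + E_Se2/2 - q_C1/6 - q_C2/4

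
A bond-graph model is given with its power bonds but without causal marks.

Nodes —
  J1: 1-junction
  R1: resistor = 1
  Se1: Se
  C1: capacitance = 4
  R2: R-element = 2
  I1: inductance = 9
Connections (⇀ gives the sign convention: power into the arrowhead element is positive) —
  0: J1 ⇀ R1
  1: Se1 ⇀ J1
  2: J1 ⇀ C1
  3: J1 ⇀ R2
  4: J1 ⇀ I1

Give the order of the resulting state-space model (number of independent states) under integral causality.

2  (C1, I1 all integral)

#1 stroke at J1  (Se1 (Se) sets effort on bond)
#2 stroke at J1  (C1: C, integral causality)
#4 stroke at I1  (I1 integral (f out))
#0 stroke at J1  (1-jn J1 has f-setter on 4)
#3 stroke at J1  (J1: bond 4 brought flow, rest push out)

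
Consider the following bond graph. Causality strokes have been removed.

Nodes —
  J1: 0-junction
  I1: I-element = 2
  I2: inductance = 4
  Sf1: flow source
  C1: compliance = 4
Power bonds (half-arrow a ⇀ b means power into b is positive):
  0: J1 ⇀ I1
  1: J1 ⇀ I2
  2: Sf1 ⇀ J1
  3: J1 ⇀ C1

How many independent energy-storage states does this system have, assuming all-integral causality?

#2 |Sf1  (Sf1: flow source, stroke at near end)
#0 |I1  (prefer integral on I1)
#1 |I2  (I2: I, integral causality)
#3 |J1  (only one effort-in slot at J1)

3  (C1, I1, I2 all integral)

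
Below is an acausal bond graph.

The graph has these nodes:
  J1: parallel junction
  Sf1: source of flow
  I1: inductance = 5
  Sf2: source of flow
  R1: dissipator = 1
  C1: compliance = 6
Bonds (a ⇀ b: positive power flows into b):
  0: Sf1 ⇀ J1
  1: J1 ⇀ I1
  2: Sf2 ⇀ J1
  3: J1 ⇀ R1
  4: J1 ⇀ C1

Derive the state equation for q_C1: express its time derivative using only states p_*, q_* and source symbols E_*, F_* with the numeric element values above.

β0 stroke at Sf1  (Sf1 (Sf) sets flow on bond)
β2 stroke at Sf2  (source Sf2 imposes f)
β1 stroke at I1  (I1 outputs flow p/I1)
β4 stroke at J1  (C1 integral (e out))
β3 stroke at R1  (0-jn J1 has e-setter on 4)

dq_C1/dt = F_Sf1 + F_Sf2 - p_I1/5 - q_C1/6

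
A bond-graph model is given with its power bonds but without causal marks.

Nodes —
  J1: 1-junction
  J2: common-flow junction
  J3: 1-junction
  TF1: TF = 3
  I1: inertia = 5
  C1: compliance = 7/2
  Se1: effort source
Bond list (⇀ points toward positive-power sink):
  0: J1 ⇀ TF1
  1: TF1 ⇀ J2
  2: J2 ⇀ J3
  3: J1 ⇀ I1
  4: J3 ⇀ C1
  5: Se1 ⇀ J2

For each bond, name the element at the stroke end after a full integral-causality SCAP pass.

#5 stroke at J2  (source Se1 imposes e)
#3 stroke at I1  (I1 integral (f out))
#0 stroke at J1  (J1: bond 3 brought flow, rest push out)
#1 stroke at TF1  (TF TF1: opposite of bond 0)
#2 stroke at J2  (J2 flow already set via bond 1)
#4 stroke at J3  (J3: bond 2 brought flow, rest push out)

bond 0 stroke at J1
bond 1 stroke at TF1
bond 2 stroke at J2
bond 3 stroke at I1
bond 4 stroke at J3
bond 5 stroke at J2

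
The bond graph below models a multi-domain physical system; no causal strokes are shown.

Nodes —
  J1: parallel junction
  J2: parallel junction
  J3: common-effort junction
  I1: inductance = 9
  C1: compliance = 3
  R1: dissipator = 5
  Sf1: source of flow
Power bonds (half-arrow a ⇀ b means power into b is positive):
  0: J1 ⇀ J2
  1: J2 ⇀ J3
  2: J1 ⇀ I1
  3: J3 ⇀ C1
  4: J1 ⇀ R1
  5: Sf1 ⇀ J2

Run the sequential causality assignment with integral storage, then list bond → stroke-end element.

#5 stroke at Sf1  (source Sf1 imposes f)
#2 stroke at I1  (prefer integral on I1)
#3 stroke at J3  (prefer integral on C1)
#1 stroke at J2  (J3 effort already set via bond 3)
#0 stroke at J1  (J2 effort already set via bond 1)
#4 stroke at R1  (0-jn J1 has e-setter on 0)

b0 stroke at J1
b1 stroke at J2
b2 stroke at I1
b3 stroke at J3
b4 stroke at R1
b5 stroke at Sf1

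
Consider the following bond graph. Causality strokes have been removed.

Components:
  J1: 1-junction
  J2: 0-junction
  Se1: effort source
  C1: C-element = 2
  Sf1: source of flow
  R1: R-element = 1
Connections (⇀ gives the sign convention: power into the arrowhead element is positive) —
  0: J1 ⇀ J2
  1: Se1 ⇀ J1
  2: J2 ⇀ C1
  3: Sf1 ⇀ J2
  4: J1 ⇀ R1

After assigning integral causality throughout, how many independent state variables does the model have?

1  (C1 all integral)

β1 |J1  (Se1 (Se) sets effort on bond)
β3 |Sf1  (Sf1 (Sf) sets flow on bond)
β2 |J2  (prefer integral on C1)
β0 |J1  (common-e at J2 fixed by 2)
β4 |R1  (closing 1-jn rule on J1)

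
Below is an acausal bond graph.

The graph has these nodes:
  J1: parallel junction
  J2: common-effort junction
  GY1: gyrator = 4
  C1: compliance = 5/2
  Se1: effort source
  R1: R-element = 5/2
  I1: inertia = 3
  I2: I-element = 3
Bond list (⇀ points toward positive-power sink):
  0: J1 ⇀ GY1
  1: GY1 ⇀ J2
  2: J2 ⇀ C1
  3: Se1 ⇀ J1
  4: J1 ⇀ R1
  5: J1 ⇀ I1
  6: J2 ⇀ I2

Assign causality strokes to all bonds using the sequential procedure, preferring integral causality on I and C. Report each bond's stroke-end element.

bond 0 →GY1
bond 1 →GY1
bond 2 →J2
bond 3 →J1
bond 4 →R1
bond 5 →I1
bond 6 →I2

#3 →J1  (Se1: effort source, stroke at far end)
#0 →GY1  (common-e at J1 fixed by 3)
#4 →R1  (J1: bond 3 brought effort, rest push out)
#5 →I1  (common-e at J1 fixed by 3)
#1 →GY1  (GY GY1: same side as bond 0)
#2 →J2  (C1 outputs effort q/C1)
#6 →I2  (0-jn J2 has e-setter on 2)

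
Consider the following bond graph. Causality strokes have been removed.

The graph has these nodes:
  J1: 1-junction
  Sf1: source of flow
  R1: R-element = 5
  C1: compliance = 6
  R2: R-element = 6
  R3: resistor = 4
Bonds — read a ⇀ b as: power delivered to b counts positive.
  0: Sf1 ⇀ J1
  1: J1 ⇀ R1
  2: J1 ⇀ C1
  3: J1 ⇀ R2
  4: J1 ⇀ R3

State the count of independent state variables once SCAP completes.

#0 stroke at Sf1  (Sf1 fixes flow; stroke at Sf1)
#1 stroke at J1  (J1 flow already set via bond 0)
#2 stroke at J1  (J1: bond 0 brought flow, rest push out)
#3 stroke at J1  (J1 flow already set via bond 0)
#4 stroke at J1  (J1: bond 0 brought flow, rest push out)

1  (C1 all integral)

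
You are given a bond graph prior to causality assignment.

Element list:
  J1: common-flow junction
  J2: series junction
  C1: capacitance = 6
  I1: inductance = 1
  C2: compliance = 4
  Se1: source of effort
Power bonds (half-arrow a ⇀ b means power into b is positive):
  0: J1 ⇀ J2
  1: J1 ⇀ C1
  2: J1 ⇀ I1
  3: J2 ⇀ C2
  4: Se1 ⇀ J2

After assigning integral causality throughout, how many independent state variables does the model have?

3  (C1, C2, I1 all integral)

β4 →J2  (Se1 (Se) sets effort on bond)
β1 →J1  (C1: C, integral causality)
β2 →I1  (I1 integral (f out))
β0 →J1  (J1: bond 2 brought flow, rest push out)
β3 →J2  (1-jn J2 has f-setter on 0)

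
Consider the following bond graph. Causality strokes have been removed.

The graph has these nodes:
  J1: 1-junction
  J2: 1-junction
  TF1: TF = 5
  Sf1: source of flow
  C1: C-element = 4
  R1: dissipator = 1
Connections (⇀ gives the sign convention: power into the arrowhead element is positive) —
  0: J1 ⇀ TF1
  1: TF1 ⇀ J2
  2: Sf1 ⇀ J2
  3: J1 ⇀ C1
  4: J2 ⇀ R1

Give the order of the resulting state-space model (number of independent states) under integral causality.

b2 |Sf1  (source Sf1 imposes f)
b1 |J2  (J2: bond 2 brought flow, rest push out)
b4 |J2  (common-f at J2 fixed by 2)
b0 |TF1  (TF TF1: opposite of bond 1)
b3 |J1  (common-f at J1 fixed by 0)

1  (C1 all integral)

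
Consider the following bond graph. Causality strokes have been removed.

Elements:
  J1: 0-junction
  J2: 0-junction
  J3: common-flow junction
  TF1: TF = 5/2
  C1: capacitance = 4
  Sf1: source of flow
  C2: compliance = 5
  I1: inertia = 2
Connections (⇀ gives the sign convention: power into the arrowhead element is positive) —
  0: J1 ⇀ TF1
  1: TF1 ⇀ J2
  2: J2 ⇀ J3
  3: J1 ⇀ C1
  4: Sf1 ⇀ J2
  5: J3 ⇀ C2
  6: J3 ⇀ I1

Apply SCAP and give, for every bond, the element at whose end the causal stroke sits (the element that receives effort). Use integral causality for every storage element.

bond 0 stroke→TF1
bond 1 stroke→J2
bond 2 stroke→J3
bond 3 stroke→J1
bond 4 stroke→Sf1
bond 5 stroke→J3
bond 6 stroke→I1

b4 →Sf1  (source Sf1 imposes f)
b3 →J1  (C1 outputs effort q/C1)
b0 →TF1  (common-e at J1 fixed by 3)
b1 →J2  (TF TF1: opposite of bond 0)
b2 →J3  (J2: bond 1 brought effort, rest push out)
b5 →J3  (prefer integral on C2)
b6 →I1  (only one flow-in slot at J3)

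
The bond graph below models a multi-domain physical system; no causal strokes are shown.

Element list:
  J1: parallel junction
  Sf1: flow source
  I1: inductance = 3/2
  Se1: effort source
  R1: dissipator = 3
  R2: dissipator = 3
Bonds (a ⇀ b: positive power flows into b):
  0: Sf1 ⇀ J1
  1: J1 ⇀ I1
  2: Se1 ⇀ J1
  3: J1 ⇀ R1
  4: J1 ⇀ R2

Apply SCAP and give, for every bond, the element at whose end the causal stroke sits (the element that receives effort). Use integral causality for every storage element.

#0 stroke at Sf1  (Sf1 (Sf) sets flow on bond)
#2 stroke at J1  (Se1 (Se) sets effort on bond)
#1 stroke at I1  (common-e at J1 fixed by 2)
#3 stroke at R1  (0-jn J1 has e-setter on 2)
#4 stroke at R2  (0-jn J1 has e-setter on 2)

b0 stroke at Sf1
b1 stroke at I1
b2 stroke at J1
b3 stroke at R1
b4 stroke at R2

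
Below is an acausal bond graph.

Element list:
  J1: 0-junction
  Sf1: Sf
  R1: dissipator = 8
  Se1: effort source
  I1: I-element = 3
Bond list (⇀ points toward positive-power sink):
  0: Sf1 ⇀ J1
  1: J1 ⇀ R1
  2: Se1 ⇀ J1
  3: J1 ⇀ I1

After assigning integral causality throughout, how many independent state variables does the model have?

#0 →Sf1  (Sf1 fixes flow; stroke at Sf1)
#2 →J1  (source Se1 imposes e)
#1 →R1  (J1: bond 2 brought effort, rest push out)
#3 →I1  (0-jn J1 has e-setter on 2)

1  (I1 all integral)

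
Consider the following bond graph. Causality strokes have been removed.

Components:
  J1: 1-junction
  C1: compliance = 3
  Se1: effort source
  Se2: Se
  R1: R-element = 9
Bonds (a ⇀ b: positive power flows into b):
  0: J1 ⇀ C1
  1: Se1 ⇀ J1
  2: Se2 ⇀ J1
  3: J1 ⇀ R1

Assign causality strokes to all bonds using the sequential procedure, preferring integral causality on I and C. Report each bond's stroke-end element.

β1 stroke at J1  (Se1 (Se) sets effort on bond)
β2 stroke at J1  (Se2 fixes effort; stroke away)
β0 stroke at J1  (C1: C, integral causality)
β3 stroke at R1  (J1 needs exactly one f-in)

b0 stroke at J1
b1 stroke at J1
b2 stroke at J1
b3 stroke at R1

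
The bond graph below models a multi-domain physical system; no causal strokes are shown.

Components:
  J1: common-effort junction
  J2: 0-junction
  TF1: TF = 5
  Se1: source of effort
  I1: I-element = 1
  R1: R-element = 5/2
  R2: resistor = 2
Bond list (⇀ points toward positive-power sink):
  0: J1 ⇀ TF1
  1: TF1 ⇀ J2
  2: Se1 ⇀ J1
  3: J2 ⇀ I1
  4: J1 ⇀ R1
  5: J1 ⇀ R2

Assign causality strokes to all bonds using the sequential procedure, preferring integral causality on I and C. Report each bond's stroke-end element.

b0 stroke at TF1
b1 stroke at J2
b2 stroke at J1
b3 stroke at I1
b4 stroke at R1
b5 stroke at R2

b2 →J1  (Se1 (Se) sets effort on bond)
b0 →TF1  (common-e at J1 fixed by 2)
b4 →R1  (J1: bond 2 brought effort, rest push out)
b5 →R2  (J1 effort already set via bond 2)
b1 →J2  (TF TF1: opposite of bond 0)
b3 →I1  (J2 effort already set via bond 1)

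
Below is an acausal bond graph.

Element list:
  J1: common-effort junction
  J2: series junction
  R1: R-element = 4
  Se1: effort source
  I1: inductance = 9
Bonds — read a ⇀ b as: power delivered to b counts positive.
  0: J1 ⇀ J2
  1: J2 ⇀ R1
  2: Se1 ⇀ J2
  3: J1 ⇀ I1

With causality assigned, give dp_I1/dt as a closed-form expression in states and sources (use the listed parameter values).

dp_I1/dt = -E_Se1 - 4*p_I1/9

#2 |J2  (Se1 (Se) sets effort on bond)
#3 |I1  (I1 integral (f out))
#0 |J1  (closing 0-jn rule on J1)
#1 |J2  (common-f at J2 fixed by 0)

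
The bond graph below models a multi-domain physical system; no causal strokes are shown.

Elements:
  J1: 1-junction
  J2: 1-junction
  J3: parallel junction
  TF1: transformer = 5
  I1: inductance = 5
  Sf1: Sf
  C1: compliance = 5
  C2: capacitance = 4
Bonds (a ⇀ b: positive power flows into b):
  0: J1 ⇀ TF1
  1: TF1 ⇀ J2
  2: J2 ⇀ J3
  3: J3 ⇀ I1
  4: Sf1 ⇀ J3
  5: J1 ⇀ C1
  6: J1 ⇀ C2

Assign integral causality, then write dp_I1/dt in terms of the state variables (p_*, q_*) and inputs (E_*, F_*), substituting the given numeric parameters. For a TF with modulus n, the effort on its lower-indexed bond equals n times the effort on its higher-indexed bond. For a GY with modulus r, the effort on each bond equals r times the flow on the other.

dp_I1/dt = -q_C1/25 - q_C2/20

bond 4 →Sf1  (Sf1 fixes flow; stroke at Sf1)
bond 3 →I1  (I1 integral (f out))
bond 2 →J3  (J3: last free bond brings effort in)
bond 1 →J2  (common-f at J2 fixed by 2)
bond 0 →TF1  (TF1 one-in-one-out from 1)
bond 5 →J1  (J1: bond 0 brought flow, rest push out)
bond 6 →J1  (J1 flow already set via bond 0)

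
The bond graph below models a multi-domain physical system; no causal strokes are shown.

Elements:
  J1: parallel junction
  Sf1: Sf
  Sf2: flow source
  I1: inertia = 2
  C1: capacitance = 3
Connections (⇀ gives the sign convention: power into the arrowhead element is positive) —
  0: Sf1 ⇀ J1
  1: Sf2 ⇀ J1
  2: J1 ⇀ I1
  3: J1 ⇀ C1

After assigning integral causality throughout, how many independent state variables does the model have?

bond 0 stroke→Sf1  (Sf1: flow source, stroke at near end)
bond 1 stroke→Sf2  (Sf2 fixes flow; stroke at Sf2)
bond 2 stroke→I1  (prefer integral on I1)
bond 3 stroke→J1  (J1 needs exactly one e-in)

2  (C1, I1 all integral)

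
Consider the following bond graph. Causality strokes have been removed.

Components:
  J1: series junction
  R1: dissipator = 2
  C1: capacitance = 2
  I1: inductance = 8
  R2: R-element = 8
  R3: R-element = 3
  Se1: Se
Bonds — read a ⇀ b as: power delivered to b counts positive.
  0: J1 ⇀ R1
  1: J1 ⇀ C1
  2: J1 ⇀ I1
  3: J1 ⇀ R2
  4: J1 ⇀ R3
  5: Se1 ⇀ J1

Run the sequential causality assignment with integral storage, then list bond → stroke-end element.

b0 stroke→J1
b1 stroke→J1
b2 stroke→I1
b3 stroke→J1
b4 stroke→J1
b5 stroke→J1

#5 |J1  (Se1: effort source, stroke at far end)
#1 |J1  (C1: C, integral causality)
#2 |I1  (I1 outputs flow p/I1)
#0 |J1  (1-jn J1 has f-setter on 2)
#3 |J1  (1-jn J1 has f-setter on 2)
#4 |J1  (common-f at J1 fixed by 2)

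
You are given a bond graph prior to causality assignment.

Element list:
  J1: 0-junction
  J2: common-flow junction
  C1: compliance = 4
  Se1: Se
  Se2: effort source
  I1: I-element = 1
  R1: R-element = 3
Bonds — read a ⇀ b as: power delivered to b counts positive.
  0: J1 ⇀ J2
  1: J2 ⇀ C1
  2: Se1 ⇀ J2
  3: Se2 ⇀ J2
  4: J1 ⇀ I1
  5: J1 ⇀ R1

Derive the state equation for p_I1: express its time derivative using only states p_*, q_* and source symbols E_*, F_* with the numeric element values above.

b2 →J2  (Se1 (Se) sets effort on bond)
b3 →J2  (Se2 fixes effort; stroke away)
b1 →J2  (C1: C, integral causality)
b0 →J1  (J2 needs exactly one f-in)
b4 →I1  (J1 effort already set via bond 0)
b5 →R1  (0-jn J1 has e-setter on 0)

dp_I1/dt = -E_Se1 - E_Se2 + q_C1/4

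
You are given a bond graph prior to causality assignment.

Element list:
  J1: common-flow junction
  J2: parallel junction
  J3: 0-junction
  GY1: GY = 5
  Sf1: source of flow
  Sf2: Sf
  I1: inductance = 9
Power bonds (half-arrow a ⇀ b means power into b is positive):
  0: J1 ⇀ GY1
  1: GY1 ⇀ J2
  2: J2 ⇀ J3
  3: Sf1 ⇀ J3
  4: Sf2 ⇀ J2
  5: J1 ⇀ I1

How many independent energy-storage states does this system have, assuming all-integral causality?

bond 3 |Sf1  (Sf1: flow source, stroke at near end)
bond 4 |Sf2  (Sf2 fixes flow; stroke at Sf2)
bond 2 |J3  (J3: last free bond brings effort in)
bond 1 |J2  (closing 0-jn rule on J2)
bond 0 |J1  (GY1: gyrator matches bond 1)
bond 5 |I1  (closing 1-jn rule on J1)

1  (I1 all integral)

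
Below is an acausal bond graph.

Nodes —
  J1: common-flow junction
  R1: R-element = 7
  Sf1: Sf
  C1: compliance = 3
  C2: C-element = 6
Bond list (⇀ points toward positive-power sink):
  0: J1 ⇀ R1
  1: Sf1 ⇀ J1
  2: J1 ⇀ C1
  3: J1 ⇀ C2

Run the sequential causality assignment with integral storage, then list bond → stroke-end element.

β0 →J1
β1 →Sf1
β2 →J1
β3 →J1

b1 stroke at Sf1  (source Sf1 imposes f)
b0 stroke at J1  (1-jn J1 has f-setter on 1)
b2 stroke at J1  (1-jn J1 has f-setter on 1)
b3 stroke at J1  (1-jn J1 has f-setter on 1)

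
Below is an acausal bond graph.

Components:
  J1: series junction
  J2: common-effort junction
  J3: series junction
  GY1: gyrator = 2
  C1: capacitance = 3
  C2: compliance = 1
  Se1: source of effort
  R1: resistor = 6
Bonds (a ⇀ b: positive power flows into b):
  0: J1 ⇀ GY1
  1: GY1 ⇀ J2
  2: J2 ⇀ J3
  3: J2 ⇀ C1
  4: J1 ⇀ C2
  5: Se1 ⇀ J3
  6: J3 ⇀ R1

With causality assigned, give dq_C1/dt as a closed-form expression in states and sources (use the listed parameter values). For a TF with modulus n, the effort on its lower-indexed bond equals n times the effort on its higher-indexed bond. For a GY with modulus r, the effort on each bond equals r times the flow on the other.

#5 stroke at J3  (Se1 (Se) sets effort on bond)
#3 stroke at J2  (C1: C, integral causality)
#1 stroke at GY1  (0-jn J2 has e-setter on 3)
#2 stroke at J3  (0-jn J2 has e-setter on 3)
#6 stroke at R1  (closing 1-jn rule on J3)
#0 stroke at GY1  (GY1: gyrator matches bond 1)
#4 stroke at J1  (J1: bond 0 brought flow, rest push out)

dq_C1/dt = -E_Se1/6 - q_C1/18 - q_C2/2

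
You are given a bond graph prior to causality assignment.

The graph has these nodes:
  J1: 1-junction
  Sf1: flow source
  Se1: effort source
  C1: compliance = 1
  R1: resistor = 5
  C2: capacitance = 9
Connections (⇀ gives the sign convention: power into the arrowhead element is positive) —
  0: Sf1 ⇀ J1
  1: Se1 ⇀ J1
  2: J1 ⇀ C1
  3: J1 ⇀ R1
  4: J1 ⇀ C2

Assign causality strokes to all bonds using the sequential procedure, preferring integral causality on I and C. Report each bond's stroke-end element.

b0 →Sf1
b1 →J1
b2 →J1
b3 →J1
b4 →J1

β0 |Sf1  (Sf1: flow source, stroke at near end)
β1 |J1  (source Se1 imposes e)
β2 |J1  (J1 flow already set via bond 0)
β3 |J1  (J1 flow already set via bond 0)
β4 |J1  (J1 flow already set via bond 0)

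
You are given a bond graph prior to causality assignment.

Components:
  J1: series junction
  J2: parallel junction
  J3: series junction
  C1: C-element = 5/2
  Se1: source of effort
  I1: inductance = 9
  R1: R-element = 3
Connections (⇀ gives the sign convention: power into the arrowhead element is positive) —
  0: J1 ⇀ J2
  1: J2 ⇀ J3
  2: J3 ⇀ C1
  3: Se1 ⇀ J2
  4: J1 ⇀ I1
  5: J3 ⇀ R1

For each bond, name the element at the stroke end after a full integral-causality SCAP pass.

bond 3 →J2  (Se1 fixes effort; stroke away)
bond 0 →J1  (J2 effort already set via bond 3)
bond 1 →J3  (J2 effort already set via bond 3)
bond 4 →I1  (J1 needs exactly one f-in)
bond 2 →J3  (prefer integral on C1)
bond 5 →R1  (only one flow-in slot at J3)

bond 0 |J1
bond 1 |J3
bond 2 |J3
bond 3 |J2
bond 4 |I1
bond 5 |R1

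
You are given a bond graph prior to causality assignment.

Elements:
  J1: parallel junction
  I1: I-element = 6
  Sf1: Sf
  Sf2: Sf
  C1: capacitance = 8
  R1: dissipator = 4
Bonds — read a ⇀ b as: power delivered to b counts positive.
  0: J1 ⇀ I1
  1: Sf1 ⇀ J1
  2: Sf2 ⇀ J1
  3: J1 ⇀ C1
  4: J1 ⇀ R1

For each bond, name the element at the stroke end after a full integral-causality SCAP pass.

bond 1 |Sf1  (source Sf1 imposes f)
bond 2 |Sf2  (Sf2: flow source, stroke at near end)
bond 0 |I1  (prefer integral on I1)
bond 3 |J1  (prefer integral on C1)
bond 4 |R1  (0-jn J1 has e-setter on 3)

#0 |I1
#1 |Sf1
#2 |Sf2
#3 |J1
#4 |R1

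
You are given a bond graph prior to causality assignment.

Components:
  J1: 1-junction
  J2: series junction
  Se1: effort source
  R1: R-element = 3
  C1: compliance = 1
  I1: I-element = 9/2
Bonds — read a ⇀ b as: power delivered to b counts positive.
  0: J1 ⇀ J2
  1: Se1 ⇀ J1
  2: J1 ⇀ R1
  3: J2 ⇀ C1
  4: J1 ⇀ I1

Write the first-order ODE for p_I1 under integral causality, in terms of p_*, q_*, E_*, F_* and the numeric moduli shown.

dp_I1/dt = E_Se1 - 2*p_I1/3 - q_C1

β1 |J1  (Se1: effort source, stroke at far end)
β3 |J2  (C1: C, integral causality)
β0 |J1  (J2: last free bond brings flow in)
β4 |I1  (I1 integral (f out))
β2 |J1  (J1 flow already set via bond 4)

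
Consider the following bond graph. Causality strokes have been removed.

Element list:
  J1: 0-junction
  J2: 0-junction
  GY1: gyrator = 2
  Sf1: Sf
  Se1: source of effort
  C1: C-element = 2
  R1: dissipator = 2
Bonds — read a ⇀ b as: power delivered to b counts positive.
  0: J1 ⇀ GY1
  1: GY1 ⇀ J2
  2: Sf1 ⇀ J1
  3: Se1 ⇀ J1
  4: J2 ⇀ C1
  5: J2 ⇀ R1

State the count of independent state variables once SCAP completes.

b2 →Sf1  (Sf1: flow source, stroke at near end)
b3 →J1  (Se1 (Se) sets effort on bond)
b0 →GY1  (J1: bond 3 brought effort, rest push out)
b1 →GY1  (GY1: gyrator matches bond 0)
b4 →J2  (C1 outputs effort q/C1)
b5 →R1  (J2: bond 4 brought effort, rest push out)

1  (C1 all integral)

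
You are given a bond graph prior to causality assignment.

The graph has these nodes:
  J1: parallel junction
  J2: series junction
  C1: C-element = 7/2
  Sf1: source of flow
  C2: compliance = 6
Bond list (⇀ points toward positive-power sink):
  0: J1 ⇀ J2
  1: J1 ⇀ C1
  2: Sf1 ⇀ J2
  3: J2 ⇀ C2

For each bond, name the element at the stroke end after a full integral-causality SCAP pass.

bond 0 →J2
bond 1 →J1
bond 2 →Sf1
bond 3 →J2

β2 stroke→Sf1  (Sf1 (Sf) sets flow on bond)
β0 stroke→J2  (common-f at J2 fixed by 2)
β3 stroke→J2  (common-f at J2 fixed by 2)
β1 stroke→J1  (J1: last free bond brings effort in)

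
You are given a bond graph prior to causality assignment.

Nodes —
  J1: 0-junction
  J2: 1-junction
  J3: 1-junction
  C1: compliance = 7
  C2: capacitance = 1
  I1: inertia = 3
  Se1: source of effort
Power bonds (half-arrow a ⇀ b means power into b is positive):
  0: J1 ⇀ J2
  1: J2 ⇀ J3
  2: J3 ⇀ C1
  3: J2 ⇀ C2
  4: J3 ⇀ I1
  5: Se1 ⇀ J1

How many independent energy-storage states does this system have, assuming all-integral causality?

3  (C1, C2, I1 all integral)

bond 5 stroke at J1  (source Se1 imposes e)
bond 0 stroke at J2  (common-e at J1 fixed by 5)
bond 2 stroke at J3  (prefer integral on C1)
bond 3 stroke at J2  (C2: C, integral causality)
bond 1 stroke at J3  (closing 1-jn rule on J2)
bond 4 stroke at I1  (only one flow-in slot at J3)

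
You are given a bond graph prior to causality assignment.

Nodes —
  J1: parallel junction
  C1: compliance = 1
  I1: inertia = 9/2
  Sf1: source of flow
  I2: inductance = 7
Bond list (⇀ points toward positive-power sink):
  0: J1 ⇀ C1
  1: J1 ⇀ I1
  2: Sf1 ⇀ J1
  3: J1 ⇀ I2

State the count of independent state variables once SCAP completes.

3  (C1, I1, I2 all integral)

bond 2 stroke at Sf1  (Sf1 (Sf) sets flow on bond)
bond 0 stroke at J1  (C1 outputs effort q/C1)
bond 1 stroke at I1  (common-e at J1 fixed by 0)
bond 3 stroke at I2  (common-e at J1 fixed by 0)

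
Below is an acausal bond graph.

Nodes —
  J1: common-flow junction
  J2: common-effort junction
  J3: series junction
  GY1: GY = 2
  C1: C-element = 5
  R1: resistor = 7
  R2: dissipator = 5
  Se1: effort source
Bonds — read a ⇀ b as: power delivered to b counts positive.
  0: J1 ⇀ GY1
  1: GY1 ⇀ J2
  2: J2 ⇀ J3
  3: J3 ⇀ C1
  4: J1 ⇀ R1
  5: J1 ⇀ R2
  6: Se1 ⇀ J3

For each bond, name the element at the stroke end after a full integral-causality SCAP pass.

bond 6 →J3  (source Se1 imposes e)
bond 3 →J3  (prefer integral on C1)
bond 2 →J2  (closing 1-jn rule on J3)
bond 1 →GY1  (common-e at J2 fixed by 2)
bond 0 →GY1  (GY1 both-in/both-out from 1)
bond 4 →J1  (common-f at J1 fixed by 0)
bond 5 →J1  (1-jn J1 has f-setter on 0)

bond 0 stroke at GY1
bond 1 stroke at GY1
bond 2 stroke at J2
bond 3 stroke at J3
bond 4 stroke at J1
bond 5 stroke at J1
bond 6 stroke at J3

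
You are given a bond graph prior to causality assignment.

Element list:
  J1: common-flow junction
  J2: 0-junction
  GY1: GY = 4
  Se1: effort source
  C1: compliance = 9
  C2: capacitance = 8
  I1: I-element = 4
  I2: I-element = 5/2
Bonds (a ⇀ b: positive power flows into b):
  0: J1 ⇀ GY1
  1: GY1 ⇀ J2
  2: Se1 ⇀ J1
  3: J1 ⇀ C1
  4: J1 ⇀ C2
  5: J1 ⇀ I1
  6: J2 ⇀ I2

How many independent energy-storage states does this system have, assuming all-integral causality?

#2 |J1  (Se1 (Se) sets effort on bond)
#3 |J1  (C1 outputs effort q/C1)
#4 |J1  (C2 integral (e out))
#5 |I1  (I1 outputs flow p/I1)
#0 |J1  (1-jn J1 has f-setter on 5)
#1 |J2  (GY GY1: same side as bond 0)
#6 |I2  (J2: bond 1 brought effort, rest push out)

4  (C1, C2, I1, I2 all integral)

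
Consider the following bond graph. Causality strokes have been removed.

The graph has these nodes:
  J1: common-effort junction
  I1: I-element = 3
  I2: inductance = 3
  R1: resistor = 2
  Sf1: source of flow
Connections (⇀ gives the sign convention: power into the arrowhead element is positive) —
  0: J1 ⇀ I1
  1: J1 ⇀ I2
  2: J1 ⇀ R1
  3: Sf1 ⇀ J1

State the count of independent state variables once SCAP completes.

2  (I1, I2 all integral)

β3 |Sf1  (Sf1 fixes flow; stroke at Sf1)
β0 |I1  (I1 integral (f out))
β1 |I2  (I2 outputs flow p/I2)
β2 |J1  (only one effort-in slot at J1)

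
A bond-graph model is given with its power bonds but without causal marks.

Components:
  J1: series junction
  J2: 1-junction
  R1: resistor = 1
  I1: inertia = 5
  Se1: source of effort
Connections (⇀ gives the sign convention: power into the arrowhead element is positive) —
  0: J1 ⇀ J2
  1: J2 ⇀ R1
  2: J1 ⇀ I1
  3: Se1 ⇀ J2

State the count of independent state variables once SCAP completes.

b3 stroke→J2  (Se1: effort source, stroke at far end)
b2 stroke→I1  (I1 integral (f out))
b0 stroke→J1  (1-jn J1 has f-setter on 2)
b1 stroke→J2  (1-jn J2 has f-setter on 0)

1  (I1 all integral)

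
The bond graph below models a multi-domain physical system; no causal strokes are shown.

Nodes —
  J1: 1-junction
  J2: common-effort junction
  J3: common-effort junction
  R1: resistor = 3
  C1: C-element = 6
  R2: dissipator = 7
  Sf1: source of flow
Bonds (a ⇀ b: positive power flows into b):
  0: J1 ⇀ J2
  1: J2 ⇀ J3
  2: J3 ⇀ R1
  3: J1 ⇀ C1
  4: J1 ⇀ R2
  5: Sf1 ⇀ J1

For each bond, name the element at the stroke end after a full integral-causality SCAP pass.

#0 →J1
#1 →J2
#2 →J3
#3 →J1
#4 →J1
#5 →Sf1

bond 5 |Sf1  (source Sf1 imposes f)
bond 0 |J1  (J1: bond 5 brought flow, rest push out)
bond 3 |J1  (J1: bond 5 brought flow, rest push out)
bond 4 |J1  (J1 flow already set via bond 5)
bond 1 |J2  (J2: last free bond brings effort in)
bond 2 |J3  (only one effort-in slot at J3)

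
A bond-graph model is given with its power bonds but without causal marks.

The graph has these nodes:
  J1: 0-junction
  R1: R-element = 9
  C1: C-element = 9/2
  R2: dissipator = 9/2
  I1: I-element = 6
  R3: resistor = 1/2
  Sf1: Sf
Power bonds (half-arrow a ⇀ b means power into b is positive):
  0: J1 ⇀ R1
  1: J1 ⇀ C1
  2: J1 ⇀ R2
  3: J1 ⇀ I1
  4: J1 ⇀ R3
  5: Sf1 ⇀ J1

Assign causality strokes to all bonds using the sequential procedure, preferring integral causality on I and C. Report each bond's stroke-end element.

β5 →Sf1  (Sf1: flow source, stroke at near end)
β1 →J1  (C1 integral (e out))
β0 →R1  (J1 effort already set via bond 1)
β2 →R2  (0-jn J1 has e-setter on 1)
β3 →I1  (common-e at J1 fixed by 1)
β4 →R3  (0-jn J1 has e-setter on 1)

bond 0 stroke at R1
bond 1 stroke at J1
bond 2 stroke at R2
bond 3 stroke at I1
bond 4 stroke at R3
bond 5 stroke at Sf1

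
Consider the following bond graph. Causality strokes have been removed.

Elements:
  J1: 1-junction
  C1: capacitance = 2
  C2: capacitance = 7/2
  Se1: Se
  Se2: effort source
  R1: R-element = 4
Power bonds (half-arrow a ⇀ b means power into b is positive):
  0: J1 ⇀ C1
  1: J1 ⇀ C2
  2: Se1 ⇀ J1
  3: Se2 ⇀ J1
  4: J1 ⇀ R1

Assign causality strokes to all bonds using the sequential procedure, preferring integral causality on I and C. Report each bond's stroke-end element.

#0 stroke at J1
#1 stroke at J1
#2 stroke at J1
#3 stroke at J1
#4 stroke at R1

β2 →J1  (source Se1 imposes e)
β3 →J1  (Se2: effort source, stroke at far end)
β0 →J1  (C1 integral (e out))
β1 →J1  (C2 integral (e out))
β4 →R1  (J1: last free bond brings flow in)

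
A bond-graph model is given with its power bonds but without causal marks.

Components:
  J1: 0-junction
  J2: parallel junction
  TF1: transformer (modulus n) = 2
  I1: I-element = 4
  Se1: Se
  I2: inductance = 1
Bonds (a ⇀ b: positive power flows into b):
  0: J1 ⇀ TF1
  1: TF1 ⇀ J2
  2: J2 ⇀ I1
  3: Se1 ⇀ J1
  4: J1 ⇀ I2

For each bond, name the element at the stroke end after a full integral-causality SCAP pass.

#0 |TF1
#1 |J2
#2 |I1
#3 |J1
#4 |I2

#3 →J1  (Se1: effort source, stroke at far end)
#0 →TF1  (common-e at J1 fixed by 3)
#4 →I2  (common-e at J1 fixed by 3)
#1 →J2  (TF1: transformer flips bond 0)
#2 →I1  (J2 effort already set via bond 1)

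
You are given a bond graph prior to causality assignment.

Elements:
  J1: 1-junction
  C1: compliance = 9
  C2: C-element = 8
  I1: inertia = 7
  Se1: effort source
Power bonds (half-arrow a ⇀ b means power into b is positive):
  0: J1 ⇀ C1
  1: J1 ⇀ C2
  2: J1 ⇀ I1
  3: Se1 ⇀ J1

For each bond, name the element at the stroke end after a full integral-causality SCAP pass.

b0 stroke→J1
b1 stroke→J1
b2 stroke→I1
b3 stroke→J1

#3 stroke→J1  (Se1 (Se) sets effort on bond)
#0 stroke→J1  (C1 outputs effort q/C1)
#1 stroke→J1  (C2 integral (e out))
#2 stroke→I1  (J1: last free bond brings flow in)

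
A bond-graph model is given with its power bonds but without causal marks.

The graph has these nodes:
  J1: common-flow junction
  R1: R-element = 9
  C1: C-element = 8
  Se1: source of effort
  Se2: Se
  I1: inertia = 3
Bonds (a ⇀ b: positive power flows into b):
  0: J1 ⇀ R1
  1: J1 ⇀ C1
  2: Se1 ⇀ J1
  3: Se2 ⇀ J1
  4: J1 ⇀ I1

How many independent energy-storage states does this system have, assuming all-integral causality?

b2 →J1  (source Se1 imposes e)
b3 →J1  (Se2 (Se) sets effort on bond)
b1 →J1  (C1 integral (e out))
b4 →I1  (I1 outputs flow p/I1)
b0 →J1  (J1 flow already set via bond 4)

2  (C1, I1 all integral)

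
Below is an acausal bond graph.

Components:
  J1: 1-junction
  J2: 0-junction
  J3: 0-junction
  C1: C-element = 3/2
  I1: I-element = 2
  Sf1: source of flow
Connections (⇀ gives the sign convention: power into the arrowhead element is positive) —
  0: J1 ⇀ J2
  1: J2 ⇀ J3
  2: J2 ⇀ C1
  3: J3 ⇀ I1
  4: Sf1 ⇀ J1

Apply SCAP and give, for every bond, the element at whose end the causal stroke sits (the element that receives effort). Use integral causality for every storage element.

β4 stroke at Sf1  (Sf1 (Sf) sets flow on bond)
β0 stroke at J1  (J1 flow already set via bond 4)
β2 stroke at J2  (C1 integral (e out))
β1 stroke at J3  (common-e at J2 fixed by 2)
β3 stroke at I1  (J3: bond 1 brought effort, rest push out)

#0 stroke→J1
#1 stroke→J3
#2 stroke→J2
#3 stroke→I1
#4 stroke→Sf1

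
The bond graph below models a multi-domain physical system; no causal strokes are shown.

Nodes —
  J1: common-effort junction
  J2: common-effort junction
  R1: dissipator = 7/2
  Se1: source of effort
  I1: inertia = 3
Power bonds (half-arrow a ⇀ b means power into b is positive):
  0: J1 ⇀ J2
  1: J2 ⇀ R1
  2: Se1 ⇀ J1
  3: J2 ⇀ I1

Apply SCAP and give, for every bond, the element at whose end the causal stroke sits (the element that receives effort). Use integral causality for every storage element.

β2 stroke→J1  (Se1 fixes effort; stroke away)
β0 stroke→J2  (J1: bond 2 brought effort, rest push out)
β1 stroke→R1  (0-jn J2 has e-setter on 0)
β3 stroke→I1  (J2 effort already set via bond 0)

bond 0 →J2
bond 1 →R1
bond 2 →J1
bond 3 →I1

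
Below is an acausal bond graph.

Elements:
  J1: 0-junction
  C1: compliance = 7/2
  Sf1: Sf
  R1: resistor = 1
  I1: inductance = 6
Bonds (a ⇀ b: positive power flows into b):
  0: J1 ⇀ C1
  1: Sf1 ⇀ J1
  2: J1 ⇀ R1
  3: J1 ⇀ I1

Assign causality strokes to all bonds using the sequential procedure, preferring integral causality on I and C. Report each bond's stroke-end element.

β1 |Sf1  (Sf1: flow source, stroke at near end)
β0 |J1  (C1: C, integral causality)
β2 |R1  (0-jn J1 has e-setter on 0)
β3 |I1  (0-jn J1 has e-setter on 0)

b0 →J1
b1 →Sf1
b2 →R1
b3 →I1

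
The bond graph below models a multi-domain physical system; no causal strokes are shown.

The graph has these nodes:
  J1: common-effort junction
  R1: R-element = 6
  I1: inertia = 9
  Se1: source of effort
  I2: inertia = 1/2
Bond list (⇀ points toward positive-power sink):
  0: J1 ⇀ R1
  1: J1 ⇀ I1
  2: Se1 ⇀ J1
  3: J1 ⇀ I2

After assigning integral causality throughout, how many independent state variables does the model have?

2  (I1, I2 all integral)

β2 |J1  (source Se1 imposes e)
β0 |R1  (0-jn J1 has e-setter on 2)
β1 |I1  (J1 effort already set via bond 2)
β3 |I2  (common-e at J1 fixed by 2)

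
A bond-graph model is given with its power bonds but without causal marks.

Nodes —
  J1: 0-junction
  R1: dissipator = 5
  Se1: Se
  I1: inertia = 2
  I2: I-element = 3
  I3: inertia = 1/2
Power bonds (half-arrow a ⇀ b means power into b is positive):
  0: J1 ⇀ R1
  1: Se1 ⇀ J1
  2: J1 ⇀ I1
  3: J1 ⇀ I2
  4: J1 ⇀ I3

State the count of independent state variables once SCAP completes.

#1 stroke→J1  (source Se1 imposes e)
#0 stroke→R1  (common-e at J1 fixed by 1)
#2 stroke→I1  (J1: bond 1 brought effort, rest push out)
#3 stroke→I2  (J1: bond 1 brought effort, rest push out)
#4 stroke→I3  (common-e at J1 fixed by 1)

3  (I1, I2, I3 all integral)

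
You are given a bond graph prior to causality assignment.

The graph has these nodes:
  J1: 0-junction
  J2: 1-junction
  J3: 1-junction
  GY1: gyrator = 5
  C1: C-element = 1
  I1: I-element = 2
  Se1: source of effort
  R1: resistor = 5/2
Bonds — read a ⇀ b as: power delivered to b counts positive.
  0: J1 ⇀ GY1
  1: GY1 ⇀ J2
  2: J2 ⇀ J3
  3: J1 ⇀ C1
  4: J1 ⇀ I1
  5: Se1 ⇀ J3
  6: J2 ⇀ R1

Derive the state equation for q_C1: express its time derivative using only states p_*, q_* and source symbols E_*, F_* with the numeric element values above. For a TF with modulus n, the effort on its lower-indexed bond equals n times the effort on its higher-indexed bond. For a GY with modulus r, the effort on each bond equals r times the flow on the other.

b5 stroke→J3  (Se1 (Se) sets effort on bond)
b2 stroke→J2  (J3: last free bond brings flow in)
b3 stroke→J1  (prefer integral on C1)
b0 stroke→GY1  (J1: bond 3 brought effort, rest push out)
b4 stroke→I1  (J1 effort already set via bond 3)
b1 stroke→GY1  (GY1: gyrator matches bond 0)
b6 stroke→J2  (common-f at J2 fixed by 1)

dq_C1/dt = E_Se1/5 - p_I1/2 - q_C1/10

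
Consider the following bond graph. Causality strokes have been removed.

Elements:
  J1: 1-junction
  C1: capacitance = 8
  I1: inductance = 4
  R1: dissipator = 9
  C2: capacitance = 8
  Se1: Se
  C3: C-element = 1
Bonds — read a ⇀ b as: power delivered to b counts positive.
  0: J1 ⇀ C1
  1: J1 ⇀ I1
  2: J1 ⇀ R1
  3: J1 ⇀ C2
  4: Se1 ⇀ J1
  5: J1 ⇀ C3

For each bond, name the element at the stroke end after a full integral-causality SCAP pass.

b0 →J1
b1 →I1
b2 →J1
b3 →J1
b4 →J1
b5 →J1

#4 stroke→J1  (source Se1 imposes e)
#0 stroke→J1  (prefer integral on C1)
#1 stroke→I1  (I1: I, integral causality)
#2 stroke→J1  (J1: bond 1 brought flow, rest push out)
#3 stroke→J1  (J1: bond 1 brought flow, rest push out)
#5 stroke→J1  (J1 flow already set via bond 1)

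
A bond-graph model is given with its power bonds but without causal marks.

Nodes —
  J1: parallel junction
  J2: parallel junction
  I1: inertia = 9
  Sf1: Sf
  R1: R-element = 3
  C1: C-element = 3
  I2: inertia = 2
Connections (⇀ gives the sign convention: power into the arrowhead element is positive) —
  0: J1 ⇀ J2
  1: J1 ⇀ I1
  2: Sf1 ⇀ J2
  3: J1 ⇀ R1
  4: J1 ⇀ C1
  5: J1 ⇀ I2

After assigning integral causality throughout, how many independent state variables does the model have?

bond 2 |Sf1  (source Sf1 imposes f)
bond 0 |J2  (J2: last free bond brings effort in)
bond 1 |I1  (I1 outputs flow p/I1)
bond 4 |J1  (C1 outputs effort q/C1)
bond 3 |R1  (J1 effort already set via bond 4)
bond 5 |I2  (J1 effort already set via bond 4)

3  (C1, I1, I2 all integral)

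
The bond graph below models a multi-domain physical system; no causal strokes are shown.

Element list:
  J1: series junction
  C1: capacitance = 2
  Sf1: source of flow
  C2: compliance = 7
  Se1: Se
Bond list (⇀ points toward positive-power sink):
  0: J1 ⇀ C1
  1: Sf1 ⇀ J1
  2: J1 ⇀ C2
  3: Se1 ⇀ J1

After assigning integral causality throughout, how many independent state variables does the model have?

#1 stroke→Sf1  (source Sf1 imposes f)
#3 stroke→J1  (Se1 fixes effort; stroke away)
#0 stroke→J1  (J1: bond 1 brought flow, rest push out)
#2 stroke→J1  (J1 flow already set via bond 1)

2  (C1, C2 all integral)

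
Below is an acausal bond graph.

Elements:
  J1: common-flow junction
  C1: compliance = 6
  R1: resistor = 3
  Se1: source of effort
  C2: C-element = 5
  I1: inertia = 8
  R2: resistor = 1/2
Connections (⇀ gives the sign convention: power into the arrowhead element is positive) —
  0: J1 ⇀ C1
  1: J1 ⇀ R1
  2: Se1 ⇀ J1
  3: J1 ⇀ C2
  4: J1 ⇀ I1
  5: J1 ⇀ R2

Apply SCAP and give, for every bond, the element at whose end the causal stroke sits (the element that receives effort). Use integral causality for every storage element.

#2 →J1  (Se1 (Se) sets effort on bond)
#0 →J1  (C1 integral (e out))
#3 →J1  (C2 integral (e out))
#4 →I1  (I1 outputs flow p/I1)
#1 →J1  (1-jn J1 has f-setter on 4)
#5 →J1  (J1 flow already set via bond 4)

#0 stroke→J1
#1 stroke→J1
#2 stroke→J1
#3 stroke→J1
#4 stroke→I1
#5 stroke→J1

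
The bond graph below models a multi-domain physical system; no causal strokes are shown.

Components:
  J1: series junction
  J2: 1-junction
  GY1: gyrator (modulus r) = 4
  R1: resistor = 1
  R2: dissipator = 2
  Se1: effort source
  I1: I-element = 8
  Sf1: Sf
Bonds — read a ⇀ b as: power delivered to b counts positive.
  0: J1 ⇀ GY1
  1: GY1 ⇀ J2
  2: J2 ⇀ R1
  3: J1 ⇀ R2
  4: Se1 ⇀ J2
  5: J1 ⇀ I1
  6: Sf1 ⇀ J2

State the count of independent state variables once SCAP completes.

β4 stroke→J2  (Se1 (Se) sets effort on bond)
β6 stroke→Sf1  (Sf1 fixes flow; stroke at Sf1)
β1 stroke→J2  (J2 flow already set via bond 6)
β2 stroke→J2  (1-jn J2 has f-setter on 6)
β0 stroke→J1  (GY GY1: same side as bond 1)
β5 stroke→I1  (I1: I, integral causality)
β3 stroke→J1  (common-f at J1 fixed by 5)

1  (I1 all integral)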